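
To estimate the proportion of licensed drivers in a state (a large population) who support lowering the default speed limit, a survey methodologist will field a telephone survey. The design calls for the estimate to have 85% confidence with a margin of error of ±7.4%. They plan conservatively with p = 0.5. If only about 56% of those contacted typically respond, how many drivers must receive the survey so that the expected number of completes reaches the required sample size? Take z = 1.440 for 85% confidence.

170

Completed interviews needed: n₀ = 1.440² × 0.2500 / 0.074² ≈ 94.67 → 95.
At a 56% response rate, contacts needed = 95 / 0.56 ≈ 169.64 → 170.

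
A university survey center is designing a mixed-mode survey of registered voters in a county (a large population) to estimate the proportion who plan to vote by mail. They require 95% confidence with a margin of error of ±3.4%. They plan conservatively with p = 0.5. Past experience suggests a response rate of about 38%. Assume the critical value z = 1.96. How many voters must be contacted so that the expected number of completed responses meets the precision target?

Completed interviews needed: n₀ = 1.96² × 0.2500 / 0.034² ≈ 830.80 → 831.
At a 38% response rate, contacts needed = 831 / 0.38 ≈ 2186.84 → 2187.

2187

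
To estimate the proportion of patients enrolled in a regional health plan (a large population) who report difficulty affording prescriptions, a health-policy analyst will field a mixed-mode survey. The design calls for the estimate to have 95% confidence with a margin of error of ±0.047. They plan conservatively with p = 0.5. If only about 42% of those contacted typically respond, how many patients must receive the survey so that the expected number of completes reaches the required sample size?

For 95% confidence, z = 1.96.
Completed interviews needed: n₀ = 1.96² × 0.2500 / 0.047² ≈ 434.77 → 435.
At a 42% response rate, contacts needed = 435 / 0.42 ≈ 1035.71 → 1036.

1036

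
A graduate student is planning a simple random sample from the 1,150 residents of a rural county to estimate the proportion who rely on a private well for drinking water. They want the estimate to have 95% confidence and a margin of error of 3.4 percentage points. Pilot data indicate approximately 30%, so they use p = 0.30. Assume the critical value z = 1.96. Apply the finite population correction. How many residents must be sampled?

435

Unadjusted: n₀ = 1.96² × 0.30 × 0.70 / 0.034² ≈ 697.87, so n₀ = 698.
Finite population correction with N = 1,150: n = n₀ / (1 + (n₀−1)/N) = 698 / (1 + 697/1150) = 698 / 1.6061 ≈ 434.60.
Rounding up, n = 435.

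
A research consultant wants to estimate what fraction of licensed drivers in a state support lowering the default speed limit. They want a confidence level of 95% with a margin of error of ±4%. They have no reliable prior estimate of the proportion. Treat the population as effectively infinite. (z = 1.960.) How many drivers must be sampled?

601

With no prior estimate, use p = 0.5, giving p(1−p) = 0.25.
n = z²·p(1−p)/E² = 1.960² × 0.2500 / 0.040² = 3.8416 × 0.2500 / 0.001600 ≈ 600.25.
Rounding up gives n = 601.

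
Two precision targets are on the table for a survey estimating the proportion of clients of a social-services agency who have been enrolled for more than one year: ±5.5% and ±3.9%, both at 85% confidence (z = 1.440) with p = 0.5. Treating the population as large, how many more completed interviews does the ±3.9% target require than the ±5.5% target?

169

At ±5.5%: n = 1.440² × 0.2500 / 0.055² ≈ 171.37 → 172.
At ±3.9%: n = 1.440² × 0.2500 / 0.039² ≈ 340.83 → 341.
Additional respondents: 341 − 172 = 169.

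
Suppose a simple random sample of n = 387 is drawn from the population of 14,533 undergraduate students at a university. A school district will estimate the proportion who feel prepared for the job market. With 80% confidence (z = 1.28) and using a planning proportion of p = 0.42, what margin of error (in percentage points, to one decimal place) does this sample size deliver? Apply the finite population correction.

Finite-population factor: (N−n)/(N−1) = (14533−387)/(14533−1) = 0.9734.
SE(p̂) = √[p(1−p)/n · (N−n)/(N−1)] = √[0.2436/387 × 0.9734] = 0.02475.
E = z × SE = 1.28 × 0.02475 = 0.03168 ≈ 3.2 percentage points.

3.2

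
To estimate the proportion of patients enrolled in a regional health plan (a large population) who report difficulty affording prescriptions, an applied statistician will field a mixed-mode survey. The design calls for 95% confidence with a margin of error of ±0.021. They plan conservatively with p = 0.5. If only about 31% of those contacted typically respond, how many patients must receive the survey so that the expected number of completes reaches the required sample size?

For 95% confidence, z = 1.960.
Completed interviews needed: n₀ = 1.960² × 0.2500 / 0.021² ≈ 2177.78 → 2178.
At a 31% response rate, contacts needed = 2178 / 0.31 ≈ 7025.81 → 7026.

7026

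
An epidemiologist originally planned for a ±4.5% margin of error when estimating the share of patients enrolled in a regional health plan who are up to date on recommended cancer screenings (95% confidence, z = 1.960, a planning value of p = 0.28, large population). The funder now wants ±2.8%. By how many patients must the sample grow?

At ±4.5%: n = 1.960² × 0.2016 / 0.045² ≈ 382.45 → 383.
At ±2.8%: n = 1.960² × 0.2016 / 0.028² ≈ 987.84 → 988.
Additional respondents: 988 − 383 = 605.

605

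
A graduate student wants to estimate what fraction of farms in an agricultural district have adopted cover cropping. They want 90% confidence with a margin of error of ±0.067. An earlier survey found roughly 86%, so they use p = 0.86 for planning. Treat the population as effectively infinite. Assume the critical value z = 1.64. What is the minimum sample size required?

With p = 0.86, p(1−p) = 0.1204.
n = z²·p(1−p)/E² = 1.64² × 0.1204 / 0.067² = 2.6896 × 0.1204 / 0.004489 ≈ 72.14.
Rounding up gives n = 73.

73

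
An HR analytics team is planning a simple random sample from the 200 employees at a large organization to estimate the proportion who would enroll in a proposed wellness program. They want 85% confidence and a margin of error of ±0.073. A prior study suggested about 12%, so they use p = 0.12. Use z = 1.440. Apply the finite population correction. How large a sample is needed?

Unadjusted: n₀ = 1.440² × 0.12 × 0.88 / 0.073² ≈ 41.09, so n₀ = 42.
Finite population correction with N = 200: n = n₀ / (1 + (n₀−1)/N) = 42 / (1 + 41/200) = 42 / 1.2050 ≈ 34.85.
Rounding up, n = 35.

35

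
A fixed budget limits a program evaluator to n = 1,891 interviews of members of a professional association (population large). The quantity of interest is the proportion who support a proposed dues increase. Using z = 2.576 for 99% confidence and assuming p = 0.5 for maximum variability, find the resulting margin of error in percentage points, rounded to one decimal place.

SE(p̂) = √[p(1−p)/n] = √[0.2500/1891] = 0.01150.
E = z × SE = 2.576 × 0.01150 = 0.02962, or 3.0 percentage points.

3.0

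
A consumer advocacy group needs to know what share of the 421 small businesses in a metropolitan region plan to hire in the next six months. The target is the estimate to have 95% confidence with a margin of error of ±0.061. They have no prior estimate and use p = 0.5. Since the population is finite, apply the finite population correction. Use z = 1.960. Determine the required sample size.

Unadjusted: n₀ = 1.960² × 0.50 × 0.50 / 0.061² ≈ 258.10, so n₀ = 259.
Finite population correction with N = 421: n = n₀ / (1 + (n₀−1)/N) = 259 / (1 + 258/421) = 259 / 1.6128 ≈ 160.59.
Rounding up, n = 161.

161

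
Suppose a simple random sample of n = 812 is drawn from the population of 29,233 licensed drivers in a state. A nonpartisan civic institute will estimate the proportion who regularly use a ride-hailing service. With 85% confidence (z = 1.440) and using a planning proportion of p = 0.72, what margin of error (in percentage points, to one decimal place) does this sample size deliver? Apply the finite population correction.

Finite-population factor: (N−n)/(N−1) = (29233−812)/(29233−1) = 0.9723.
SE(p̂) = √[p(1−p)/n · (N−n)/(N−1)] = √[0.2016/812 × 0.9723] = 0.01554.
E = z × SE = 1.440 × 0.01554 = 0.02237 ≈ 2.2 percentage points.

2.2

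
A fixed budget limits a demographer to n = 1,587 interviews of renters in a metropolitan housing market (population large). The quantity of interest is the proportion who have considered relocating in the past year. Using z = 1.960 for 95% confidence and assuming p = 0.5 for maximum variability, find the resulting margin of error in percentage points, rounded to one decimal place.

2.5

SE(p̂) = √[p(1−p)/n] = √[0.2500/1587] = 0.01255.
E = z × SE = 1.960 × 0.01255 = 0.02460, or 2.5 percentage points.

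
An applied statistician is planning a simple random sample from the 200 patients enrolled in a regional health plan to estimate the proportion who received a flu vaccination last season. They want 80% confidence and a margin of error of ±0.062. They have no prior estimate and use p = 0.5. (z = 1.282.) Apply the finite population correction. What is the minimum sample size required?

70

Unadjusted: n₀ = 1.282² × 0.50 × 0.50 / 0.062² ≈ 106.89, so n₀ = 107.
Finite population correction with N = 200: n = n₀ / (1 + (n₀−1)/N) = 107 / (1 + 106/200) = 107 / 1.5300 ≈ 69.93.
Rounding up, n = 70.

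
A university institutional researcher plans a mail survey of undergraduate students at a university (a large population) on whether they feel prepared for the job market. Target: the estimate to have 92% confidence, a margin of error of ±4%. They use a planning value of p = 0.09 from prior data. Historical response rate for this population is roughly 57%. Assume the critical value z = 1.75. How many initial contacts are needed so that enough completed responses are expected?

276

Completed interviews needed: n₀ = 1.75² × 0.0819 / 0.040² ≈ 156.76 → 157.
At a 57% response rate, contacts needed = 157 / 0.57 ≈ 275.44 → 276.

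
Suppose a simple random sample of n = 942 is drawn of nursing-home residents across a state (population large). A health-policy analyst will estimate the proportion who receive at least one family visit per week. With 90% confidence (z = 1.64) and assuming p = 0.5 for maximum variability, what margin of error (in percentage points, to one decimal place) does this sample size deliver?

2.7

SE(p̂) = √[p(1−p)/n] = √[0.2500/942] = 0.01629.
E = z × SE = 1.64 × 0.01629 = 0.02672, or 2.7 percentage points.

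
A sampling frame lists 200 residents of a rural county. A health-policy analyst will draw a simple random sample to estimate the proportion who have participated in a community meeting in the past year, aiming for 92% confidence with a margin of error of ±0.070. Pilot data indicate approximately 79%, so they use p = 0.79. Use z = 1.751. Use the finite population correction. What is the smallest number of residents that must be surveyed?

69

Unadjusted: n₀ = 1.751² × 0.79 × 0.21 / 0.070² ≈ 103.81, so n₀ = 104.
Finite population correction with N = 200: n = n₀ / (1 + (n₀−1)/N) = 104 / (1 + 103/200) = 104 / 1.5150 ≈ 68.65.
Rounding up, n = 69.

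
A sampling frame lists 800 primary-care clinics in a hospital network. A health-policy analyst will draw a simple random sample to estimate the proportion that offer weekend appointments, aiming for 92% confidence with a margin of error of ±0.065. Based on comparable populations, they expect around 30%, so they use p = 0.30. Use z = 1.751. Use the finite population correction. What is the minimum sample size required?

Unadjusted: n₀ = 1.751² × 0.30 × 0.70 / 0.065² ≈ 152.39, so n₀ = 153.
Finite population correction with N = 800: n = n₀ / (1 + (n₀−1)/N) = 153 / (1 + 152/800) = 153 / 1.1900 ≈ 128.57.
Rounding up, n = 129.

129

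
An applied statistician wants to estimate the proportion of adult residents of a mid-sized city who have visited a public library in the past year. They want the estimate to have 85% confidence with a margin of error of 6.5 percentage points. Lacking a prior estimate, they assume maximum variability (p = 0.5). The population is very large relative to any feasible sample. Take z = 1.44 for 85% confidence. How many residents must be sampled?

123

With p = 0.5, p(1−p) = 0.25.
n = z²·p(1−p)/E² = 1.44² × 0.2500 / 0.065² = 2.0736 × 0.2500 / 0.004225 ≈ 122.70.
Rounding up gives n = 123.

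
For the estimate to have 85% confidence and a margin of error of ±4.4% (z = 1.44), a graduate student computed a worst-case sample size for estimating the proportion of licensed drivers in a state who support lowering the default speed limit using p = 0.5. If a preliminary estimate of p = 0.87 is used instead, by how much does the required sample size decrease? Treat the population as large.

Conservative (p = 0.5): n = 1.44² × 0.25 / 0.044² ≈ 267.77 → 268.
Using p = 0.87: p(1−p) = 0.1131, so n = 1.44² × 0.1131 / 0.044² ≈ 121.14 → 122.
Reduction: 268 − 122 = 146.

146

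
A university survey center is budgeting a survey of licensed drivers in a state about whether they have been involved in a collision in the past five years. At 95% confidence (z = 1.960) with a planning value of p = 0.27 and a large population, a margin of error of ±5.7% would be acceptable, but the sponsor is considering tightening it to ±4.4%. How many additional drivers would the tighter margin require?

158

At ±5.7%: n = 1.960² × 0.1971 / 0.057² ≈ 233.05 → 234.
At ±4.4%: n = 1.960² × 0.1971 / 0.044² ≈ 391.11 → 392.
Additional respondents: 392 − 234 = 158.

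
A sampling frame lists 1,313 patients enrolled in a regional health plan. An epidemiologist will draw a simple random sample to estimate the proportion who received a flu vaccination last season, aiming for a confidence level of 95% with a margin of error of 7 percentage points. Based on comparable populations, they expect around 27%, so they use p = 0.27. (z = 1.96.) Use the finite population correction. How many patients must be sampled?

Unadjusted: n₀ = 1.96² × 0.27 × 0.73 / 0.070² ≈ 154.53, so n₀ = 155.
Finite population correction with N = 1,313: n = n₀ / (1 + (n₀−1)/N) = 155 / (1 + 154/1313) = 155 / 1.1173 ≈ 138.73.
Rounding up, n = 139.

139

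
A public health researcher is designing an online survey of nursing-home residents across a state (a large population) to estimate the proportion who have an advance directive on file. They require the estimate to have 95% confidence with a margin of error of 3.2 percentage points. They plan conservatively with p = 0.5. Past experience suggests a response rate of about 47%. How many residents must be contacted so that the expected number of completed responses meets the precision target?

For 95% confidence, z = 1.960.
Completed interviews needed: n₀ = 1.960² × 0.2500 / 0.032² ≈ 937.89 → 938.
At a 47% response rate, contacts needed = 938 / 0.47 ≈ 1995.74 → 1996.

1996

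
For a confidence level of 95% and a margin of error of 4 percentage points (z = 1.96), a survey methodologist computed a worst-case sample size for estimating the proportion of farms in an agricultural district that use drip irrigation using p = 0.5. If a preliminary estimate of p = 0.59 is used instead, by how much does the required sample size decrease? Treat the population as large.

Conservative (p = 0.5): n = 1.96² × 0.25 / 0.040² ≈ 600.25 → 601.
Using p = 0.59: p(1−p) = 0.2419, so n = 1.96² × 0.2419 / 0.040² ≈ 580.80 → 581.
Reduction: 601 − 581 = 20.

20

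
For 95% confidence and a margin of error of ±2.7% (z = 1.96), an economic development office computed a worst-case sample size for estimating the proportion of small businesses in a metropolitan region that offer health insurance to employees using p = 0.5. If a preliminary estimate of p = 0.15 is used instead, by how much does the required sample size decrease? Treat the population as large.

646

Conservative (p = 0.5): n = 1.96² × 0.25 / 0.027² ≈ 1317.42 → 1318.
Using p = 0.15: p(1−p) = 0.1275, so n = 1.96² × 0.1275 / 0.027² ≈ 671.88 → 672.
Reduction: 1318 − 672 = 646.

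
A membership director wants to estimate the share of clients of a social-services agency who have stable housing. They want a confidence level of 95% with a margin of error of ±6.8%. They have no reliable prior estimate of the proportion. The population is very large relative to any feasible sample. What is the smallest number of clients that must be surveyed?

208

For 95% confidence, z = 1.960.
With no prior estimate, use p = 0.5, giving p(1−p) = 0.25.
n = z²·p(1−p)/E² = 1.960² × 0.2500 / 0.068² = 3.8416 × 0.2500 / 0.004624 ≈ 207.70.
Rounding up gives n = 208.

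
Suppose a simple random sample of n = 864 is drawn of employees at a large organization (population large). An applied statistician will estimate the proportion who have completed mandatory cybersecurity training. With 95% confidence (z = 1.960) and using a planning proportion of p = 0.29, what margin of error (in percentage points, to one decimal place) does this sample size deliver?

SE(p̂) = √[p(1−p)/n] = √[0.2059/864] = 0.01544.
E = z × SE = 1.960 × 0.01544 = 0.03026, or 3.0 percentage points.

3.0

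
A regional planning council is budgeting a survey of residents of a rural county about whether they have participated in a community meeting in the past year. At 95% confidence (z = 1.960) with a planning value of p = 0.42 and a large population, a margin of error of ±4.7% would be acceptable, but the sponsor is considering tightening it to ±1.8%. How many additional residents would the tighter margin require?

2465

At ±4.7%: n = 1.960² × 0.2436 / 0.047² ≈ 423.64 → 424.
At ±1.8%: n = 1.960² × 0.2436 / 0.018² ≈ 2888.31 → 2889.
Additional respondents: 2889 − 424 = 2465.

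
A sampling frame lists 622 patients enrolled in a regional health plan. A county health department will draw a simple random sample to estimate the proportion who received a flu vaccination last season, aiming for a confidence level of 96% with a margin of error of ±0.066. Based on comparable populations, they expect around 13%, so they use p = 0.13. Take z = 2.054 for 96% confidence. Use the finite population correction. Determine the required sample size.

Unadjusted: n₀ = 2.054² × 0.13 × 0.87 / 0.066² ≈ 109.54, so n₀ = 110.
Finite population correction with N = 622: n = n₀ / (1 + (n₀−1)/N) = 110 / (1 + 109/622) = 110 / 1.1752 ≈ 93.60.
Rounding up, n = 94.

94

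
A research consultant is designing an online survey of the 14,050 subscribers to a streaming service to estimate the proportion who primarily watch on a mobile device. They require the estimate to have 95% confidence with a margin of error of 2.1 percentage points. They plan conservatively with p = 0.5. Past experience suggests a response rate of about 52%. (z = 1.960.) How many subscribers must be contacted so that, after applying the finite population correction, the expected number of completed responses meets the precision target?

Completed interviews needed (unadjusted): n₀ = 1.960² × 0.2500 / 0.021² ≈ 2177.78 → 2178.
FPC for N = 14,050: n = 2178 / (1 + 2177/14050) = 2178 / 1.1549 ≈ 1885.80 → 1886.
At a 52% response rate, contacts needed = 1886 / 0.52 ≈ 3626.92 → 3627.

3627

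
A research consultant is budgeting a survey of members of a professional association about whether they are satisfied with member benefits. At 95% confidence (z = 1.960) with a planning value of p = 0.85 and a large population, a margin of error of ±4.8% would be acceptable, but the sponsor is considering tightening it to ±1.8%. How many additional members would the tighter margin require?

1299

At ±4.8%: n = 1.960² × 0.1275 / 0.048² ≈ 212.59 → 213.
At ±1.8%: n = 1.960² × 0.1275 / 0.018² ≈ 1511.74 → 1512.
Additional respondents: 1512 − 213 = 1299.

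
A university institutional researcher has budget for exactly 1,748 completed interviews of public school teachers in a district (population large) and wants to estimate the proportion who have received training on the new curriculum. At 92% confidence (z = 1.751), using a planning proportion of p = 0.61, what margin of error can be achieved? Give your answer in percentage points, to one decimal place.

SE(p̂) = √[p(1−p)/n] = √[0.2379/1748] = 0.01167.
E = z × SE = 1.751 × 0.01167 = 0.02043, or 2.0 percentage points.

2.0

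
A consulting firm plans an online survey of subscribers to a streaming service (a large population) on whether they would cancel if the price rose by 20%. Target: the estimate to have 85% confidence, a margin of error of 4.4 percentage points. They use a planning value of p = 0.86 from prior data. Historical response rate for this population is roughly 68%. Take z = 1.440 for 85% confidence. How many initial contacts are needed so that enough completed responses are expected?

190

Completed interviews needed: n₀ = 1.440² × 0.1204 / 0.044² ≈ 128.96 → 129.
At a 68% response rate, contacts needed = 129 / 0.68 ≈ 189.71 → 190.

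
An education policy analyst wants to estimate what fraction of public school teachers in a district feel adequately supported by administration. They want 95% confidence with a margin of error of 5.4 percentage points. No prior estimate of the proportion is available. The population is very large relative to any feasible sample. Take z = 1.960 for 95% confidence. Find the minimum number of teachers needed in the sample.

With no prior estimate, use p = 0.5, giving p(1−p) = 0.25.
n = z²·p(1−p)/E² = 1.960² × 0.2500 / 0.054² = 3.8416 × 0.2500 / 0.002916 ≈ 329.36.
Rounding up gives n = 330.

330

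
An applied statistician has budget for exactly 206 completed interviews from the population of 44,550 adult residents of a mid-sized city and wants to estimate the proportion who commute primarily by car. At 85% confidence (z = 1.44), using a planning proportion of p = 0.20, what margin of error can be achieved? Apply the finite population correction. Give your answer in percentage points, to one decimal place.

4.0

Finite-population factor: (N−n)/(N−1) = (44550−206)/(44550−1) = 0.9954.
SE(p̂) = √[p(1−p)/n · (N−n)/(N−1)] = √[0.1600/206 × 0.9954] = 0.02781.
E = z × SE = 1.44 × 0.02781 = 0.04004 ≈ 4.0 percentage points.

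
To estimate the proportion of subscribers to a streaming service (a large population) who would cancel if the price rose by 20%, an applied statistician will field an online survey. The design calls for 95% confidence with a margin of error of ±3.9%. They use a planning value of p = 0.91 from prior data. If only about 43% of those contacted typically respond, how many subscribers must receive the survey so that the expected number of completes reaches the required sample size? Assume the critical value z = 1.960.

Completed interviews needed: n₀ = 1.960² × 0.0819 / 0.039² ≈ 206.86 → 207.
At a 43% response rate, contacts needed = 207 / 0.43 ≈ 481.40 → 482.

482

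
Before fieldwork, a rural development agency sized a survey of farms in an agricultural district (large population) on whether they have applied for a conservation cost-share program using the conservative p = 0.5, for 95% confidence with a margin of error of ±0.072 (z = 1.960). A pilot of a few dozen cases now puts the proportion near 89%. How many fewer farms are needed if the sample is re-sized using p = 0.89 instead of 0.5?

113

Conservative (p = 0.5): n = 1.960² × 0.25 / 0.072² ≈ 185.26 → 186.
Using p = 0.89: p(1−p) = 0.0979, so n = 1.960² × 0.0979 / 0.072² ≈ 72.55 → 73.
Reduction: 186 − 73 = 113.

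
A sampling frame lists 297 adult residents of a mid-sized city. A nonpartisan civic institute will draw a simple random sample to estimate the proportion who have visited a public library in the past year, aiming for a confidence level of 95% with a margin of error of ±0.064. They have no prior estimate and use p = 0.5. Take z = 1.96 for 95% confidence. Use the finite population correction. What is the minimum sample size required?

132

Unadjusted: n₀ = 1.96² × 0.50 × 0.50 / 0.064² ≈ 234.47, so n₀ = 235.
Finite population correction with N = 297: n = n₀ / (1 + (n₀−1)/N) = 235 / (1 + 234/297) = 235 / 1.7879 ≈ 131.44.
Rounding up, n = 132.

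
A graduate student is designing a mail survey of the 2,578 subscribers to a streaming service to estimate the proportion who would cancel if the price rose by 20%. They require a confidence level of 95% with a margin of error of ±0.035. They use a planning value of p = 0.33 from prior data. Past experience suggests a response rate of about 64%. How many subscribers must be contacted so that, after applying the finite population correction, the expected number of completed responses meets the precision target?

For 95% confidence, z = 1.96.
Completed interviews needed (unadjusted): n₀ = 1.96² × 0.2211 / 0.035² ≈ 693.37 → 694.
FPC for N = 2,578: n = 694 / (1 + 693/2578) = 694 / 1.2688 ≈ 546.97 → 547.
At a 64% response rate, contacts needed = 547 / 0.64 ≈ 854.69 → 855.

855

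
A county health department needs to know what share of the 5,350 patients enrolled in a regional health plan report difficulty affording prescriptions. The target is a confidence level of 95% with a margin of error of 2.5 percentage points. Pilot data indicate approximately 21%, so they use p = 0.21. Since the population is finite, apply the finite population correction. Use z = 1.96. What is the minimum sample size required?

857

Unadjusted: n₀ = 1.96² × 0.21 × 0.79 / 0.025² ≈ 1019.71, so n₀ = 1020.
Finite population correction with N = 5,350: n = n₀ / (1 + (n₀−1)/N) = 1020 / (1 + 1019/5350) = 1020 / 1.1905 ≈ 856.81.
Rounding up, n = 857.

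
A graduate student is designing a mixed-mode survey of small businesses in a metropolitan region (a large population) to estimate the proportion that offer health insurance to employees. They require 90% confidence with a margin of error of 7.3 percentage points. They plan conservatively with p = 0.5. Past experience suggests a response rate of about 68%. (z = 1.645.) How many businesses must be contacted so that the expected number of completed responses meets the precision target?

187

Completed interviews needed: n₀ = 1.645² × 0.2500 / 0.073² ≈ 126.95 → 127.
At a 68% response rate, contacts needed = 127 / 0.68 ≈ 186.76 → 187.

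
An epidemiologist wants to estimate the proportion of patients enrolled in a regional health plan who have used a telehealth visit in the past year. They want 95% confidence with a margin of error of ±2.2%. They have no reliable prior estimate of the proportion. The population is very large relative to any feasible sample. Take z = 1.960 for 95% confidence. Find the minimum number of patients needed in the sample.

With no prior estimate, use p = 0.5, giving p(1−p) = 0.25.
n = z²·p(1−p)/E² = 1.960² × 0.2500 / 0.022² = 3.8416 × 0.2500 / 0.000484 ≈ 1984.30.
Rounding up gives n = 1985.

1985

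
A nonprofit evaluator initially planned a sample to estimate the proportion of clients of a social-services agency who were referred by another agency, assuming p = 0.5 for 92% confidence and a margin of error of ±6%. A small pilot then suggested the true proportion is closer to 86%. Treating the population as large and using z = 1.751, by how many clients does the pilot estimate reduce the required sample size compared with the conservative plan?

Conservative (p = 0.5): n = 1.751² × 0.25 / 0.060² ≈ 212.92 → 213.
Using p = 0.86: p(1−p) = 0.1204, so n = 1.751² × 0.1204 / 0.060² ≈ 102.54 → 103.
Reduction: 213 − 103 = 110.

110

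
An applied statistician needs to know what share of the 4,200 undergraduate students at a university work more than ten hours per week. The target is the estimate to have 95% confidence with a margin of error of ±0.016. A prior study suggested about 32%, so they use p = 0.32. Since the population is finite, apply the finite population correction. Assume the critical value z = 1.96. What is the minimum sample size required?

Unadjusted: n₀ = 1.96² × 0.32 × 0.68 / 0.016² ≈ 3265.36, so n₀ = 3266.
Finite population correction with N = 4,200: n = n₀ / (1 + (n₀−1)/N) = 3266 / (1 + 3265/4200) = 3266 / 1.7774 ≈ 1837.54.
Rounding up, n = 1838.

1838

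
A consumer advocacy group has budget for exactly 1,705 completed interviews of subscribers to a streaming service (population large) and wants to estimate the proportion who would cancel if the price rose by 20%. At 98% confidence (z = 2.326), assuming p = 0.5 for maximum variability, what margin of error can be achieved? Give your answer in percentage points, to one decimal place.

SE(p̂) = √[p(1−p)/n] = √[0.2500/1705] = 0.01211.
E = z × SE = 2.326 × 0.01211 = 0.02817, or 2.8 percentage points.

2.8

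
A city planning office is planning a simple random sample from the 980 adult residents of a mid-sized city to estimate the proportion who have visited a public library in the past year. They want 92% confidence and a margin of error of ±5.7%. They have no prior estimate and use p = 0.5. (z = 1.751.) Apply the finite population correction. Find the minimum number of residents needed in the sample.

191

Unadjusted: n₀ = 1.751² × 0.50 × 0.50 / 0.057² ≈ 235.92, so n₀ = 236.
Finite population correction with N = 980: n = n₀ / (1 + (n₀−1)/N) = 236 / (1 + 235/980) = 236 / 1.2398 ≈ 190.35.
Rounding up, n = 191.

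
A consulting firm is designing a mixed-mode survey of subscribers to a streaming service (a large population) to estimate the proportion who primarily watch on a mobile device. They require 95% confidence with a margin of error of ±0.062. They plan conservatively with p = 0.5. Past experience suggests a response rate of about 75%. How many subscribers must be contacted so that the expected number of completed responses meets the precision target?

334

For 95% confidence, z = 1.960.
Completed interviews needed: n₀ = 1.960² × 0.2500 / 0.062² ≈ 249.84 → 250.
At a 75% response rate, contacts needed = 250 / 0.75 ≈ 333.33 → 334.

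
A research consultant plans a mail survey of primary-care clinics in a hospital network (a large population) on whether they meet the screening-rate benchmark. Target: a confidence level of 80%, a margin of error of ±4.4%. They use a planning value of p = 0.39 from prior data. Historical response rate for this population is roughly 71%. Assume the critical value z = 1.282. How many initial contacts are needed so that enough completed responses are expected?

285

Completed interviews needed: n₀ = 1.282² × 0.2379 / 0.044² ≈ 201.96 → 202.
At a 71% response rate, contacts needed = 202 / 0.71 ≈ 284.51 → 285.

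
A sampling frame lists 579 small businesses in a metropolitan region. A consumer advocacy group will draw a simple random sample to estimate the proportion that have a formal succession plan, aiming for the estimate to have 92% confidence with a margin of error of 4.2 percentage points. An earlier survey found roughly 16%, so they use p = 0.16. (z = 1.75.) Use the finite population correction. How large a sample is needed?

167

Unadjusted: n₀ = 1.75² × 0.16 × 0.84 / 0.042² ≈ 233.33, so n₀ = 234.
Finite population correction with N = 579: n = n₀ / (1 + (n₀−1)/N) = 234 / (1 + 233/579) = 234 / 1.4024 ≈ 166.85.
Rounding up, n = 167.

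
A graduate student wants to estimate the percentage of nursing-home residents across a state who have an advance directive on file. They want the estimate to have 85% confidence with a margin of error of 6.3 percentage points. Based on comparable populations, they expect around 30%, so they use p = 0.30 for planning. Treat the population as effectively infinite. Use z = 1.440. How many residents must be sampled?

110

With p = 0.30, p(1−p) = 0.2100.
n = z²·p(1−p)/E² = 1.440² × 0.2100 / 0.063² = 2.0736 × 0.2100 / 0.003969 ≈ 109.71.
Rounding up gives n = 110.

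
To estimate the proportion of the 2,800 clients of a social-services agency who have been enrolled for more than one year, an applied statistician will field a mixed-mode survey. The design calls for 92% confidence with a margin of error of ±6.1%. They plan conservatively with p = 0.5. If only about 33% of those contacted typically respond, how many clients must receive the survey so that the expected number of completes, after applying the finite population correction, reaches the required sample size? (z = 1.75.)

Completed interviews needed (unadjusted): n₀ = 1.75² × 0.2500 / 0.061² ≈ 205.76 → 206.
FPC for N = 2,800: n = 206 / (1 + 205/2800) = 206 / 1.0732 ≈ 191.95 → 192.
At a 33% response rate, contacts needed = 192 / 0.33 ≈ 581.82 → 582.

582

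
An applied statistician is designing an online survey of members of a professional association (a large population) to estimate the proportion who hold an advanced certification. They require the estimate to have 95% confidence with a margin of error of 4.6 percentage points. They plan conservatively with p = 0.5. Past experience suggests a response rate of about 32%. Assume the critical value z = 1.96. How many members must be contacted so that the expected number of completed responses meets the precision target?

Completed interviews needed: n₀ = 1.96² × 0.2500 / 0.046² ≈ 453.88 → 454.
At a 32% response rate, contacts needed = 454 / 0.32 ≈ 1418.75 → 1419.

1419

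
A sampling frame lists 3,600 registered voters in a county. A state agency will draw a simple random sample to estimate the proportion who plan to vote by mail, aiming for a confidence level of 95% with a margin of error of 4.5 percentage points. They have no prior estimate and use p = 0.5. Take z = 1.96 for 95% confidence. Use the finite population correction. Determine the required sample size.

420

Unadjusted: n₀ = 1.96² × 0.50 × 0.50 / 0.045² ≈ 474.27, so n₀ = 475.
Finite population correction with N = 3,600: n = n₀ / (1 + (n₀−1)/N) = 475 / (1 + 474/3600) = 475 / 1.1317 ≈ 419.73.
Rounding up, n = 420.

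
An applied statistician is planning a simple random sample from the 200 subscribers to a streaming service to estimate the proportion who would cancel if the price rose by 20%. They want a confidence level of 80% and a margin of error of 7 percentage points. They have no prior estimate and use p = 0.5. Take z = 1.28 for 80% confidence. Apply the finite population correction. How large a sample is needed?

Unadjusted: n₀ = 1.28² × 0.50 × 0.50 / 0.070² ≈ 83.59, so n₀ = 84.
Finite population correction with N = 200: n = n₀ / (1 + (n₀−1)/N) = 84 / (1 + 83/200) = 84 / 1.4150 ≈ 59.36.
Rounding up, n = 60.

60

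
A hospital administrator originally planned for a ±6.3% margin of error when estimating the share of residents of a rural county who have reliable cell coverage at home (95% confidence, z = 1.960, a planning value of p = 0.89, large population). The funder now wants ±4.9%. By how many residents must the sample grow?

At ±6.3%: n = 1.960² × 0.0979 / 0.063² ≈ 94.76 → 95.
At ±4.9%: n = 1.960² × 0.0979 / 0.049² ≈ 156.64 → 157.
Additional respondents: 157 − 95 = 62.

62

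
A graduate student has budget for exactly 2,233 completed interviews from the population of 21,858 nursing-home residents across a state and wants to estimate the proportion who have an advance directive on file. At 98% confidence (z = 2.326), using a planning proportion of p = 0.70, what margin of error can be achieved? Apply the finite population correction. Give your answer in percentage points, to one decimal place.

Finite-population factor: (N−n)/(N−1) = (21858−2233)/(21858−1) = 0.8979.
SE(p̂) = √[p(1−p)/n · (N−n)/(N−1)] = √[0.2100/2233 × 0.8979] = 0.00919.
E = z × SE = 2.326 × 0.00919 = 0.02137 ≈ 2.1 percentage points.

2.1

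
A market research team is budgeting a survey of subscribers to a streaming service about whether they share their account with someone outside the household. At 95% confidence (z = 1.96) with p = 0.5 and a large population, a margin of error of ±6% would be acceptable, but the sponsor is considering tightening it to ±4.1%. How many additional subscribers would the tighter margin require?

305

At ±6%: n = 1.96² × 0.2500 / 0.060² ≈ 266.78 → 267.
At ±4.1%: n = 1.96² × 0.2500 / 0.041² ≈ 571.33 → 572.
Additional respondents: 572 − 267 = 305.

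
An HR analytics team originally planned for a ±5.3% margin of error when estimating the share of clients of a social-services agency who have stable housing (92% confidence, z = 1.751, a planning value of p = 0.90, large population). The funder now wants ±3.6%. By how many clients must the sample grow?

At ±5.3%: n = 1.751² × 0.0900 / 0.053² ≈ 98.23 → 99.
At ±3.6%: n = 1.751² × 0.0900 / 0.036² ≈ 212.92 → 213.
Additional respondents: 213 − 99 = 114.

114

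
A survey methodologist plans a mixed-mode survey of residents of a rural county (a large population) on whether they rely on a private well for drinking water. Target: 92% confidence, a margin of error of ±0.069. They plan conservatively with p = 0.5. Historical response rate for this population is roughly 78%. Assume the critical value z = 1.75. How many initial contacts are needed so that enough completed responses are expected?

Completed interviews needed: n₀ = 1.75² × 0.2500 / 0.069² ≈ 160.81 → 161.
At a 78% response rate, contacts needed = 161 / 0.78 ≈ 206.41 → 207.

207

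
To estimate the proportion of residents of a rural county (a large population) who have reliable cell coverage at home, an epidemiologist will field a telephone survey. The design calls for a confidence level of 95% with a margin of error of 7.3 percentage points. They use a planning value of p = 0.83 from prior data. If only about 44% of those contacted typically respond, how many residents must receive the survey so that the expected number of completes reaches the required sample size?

232

For 95% confidence, z = 1.96.
Completed interviews needed: n₀ = 1.96² × 0.1411 / 0.073² ≈ 101.72 → 102.
At a 44% response rate, contacts needed = 102 / 0.44 ≈ 231.82 → 232.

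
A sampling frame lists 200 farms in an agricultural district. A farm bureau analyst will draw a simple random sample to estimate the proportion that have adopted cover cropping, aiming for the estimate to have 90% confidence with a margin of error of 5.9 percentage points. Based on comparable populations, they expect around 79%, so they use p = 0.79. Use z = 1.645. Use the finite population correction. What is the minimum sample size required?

Unadjusted: n₀ = 1.645² × 0.79 × 0.21 / 0.059² ≈ 128.97, so n₀ = 129.
Finite population correction with N = 200: n = n₀ / (1 + (n₀−1)/N) = 129 / (1 + 128/200) = 129 / 1.6400 ≈ 78.66.
Rounding up, n = 79.

79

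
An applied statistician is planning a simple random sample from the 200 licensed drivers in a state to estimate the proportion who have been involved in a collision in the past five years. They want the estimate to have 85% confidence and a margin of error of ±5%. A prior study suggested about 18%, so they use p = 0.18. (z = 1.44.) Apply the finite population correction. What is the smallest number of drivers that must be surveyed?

Unadjusted: n₀ = 1.44² × 0.18 × 0.82 / 0.050² ≈ 122.43, so n₀ = 123.
Finite population correction with N = 200: n = n₀ / (1 + (n₀−1)/N) = 123 / (1 + 122/200) = 123 / 1.6100 ≈ 76.40.
Rounding up, n = 77.

77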